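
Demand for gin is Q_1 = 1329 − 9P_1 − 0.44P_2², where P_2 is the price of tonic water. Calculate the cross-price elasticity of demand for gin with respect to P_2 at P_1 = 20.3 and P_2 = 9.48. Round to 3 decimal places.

At P_1 = 20.3 and P_2 = 9.48: Q_1 = 1106.757.
∂Q_1/∂P_2 = -0.88P_2 = -0.88(9.48) = -8.3424.
ε = (∂Q_1/∂P_2)(P_2/Q_1) = -8.3424 × (9.48/1106.757) ≈ -0.071.
ε < 0: complements.

-0.071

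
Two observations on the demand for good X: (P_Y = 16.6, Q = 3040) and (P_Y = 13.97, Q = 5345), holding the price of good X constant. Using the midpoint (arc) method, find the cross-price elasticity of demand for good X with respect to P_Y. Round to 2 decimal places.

ΔQ_X = 5345 − 3040 = 2305; ΔP_Y = 13.97 − 16.6 = -2.63.
Midpoints: Q̄_X = 4192.5, P̄_Y = 15.29.
ε = (ΔQ_X/Q̄_X)/(ΔP_Y/P̄_Y) = (2305/4192.5)/(-2.63/15.29) ≈ -3.20.

-3.20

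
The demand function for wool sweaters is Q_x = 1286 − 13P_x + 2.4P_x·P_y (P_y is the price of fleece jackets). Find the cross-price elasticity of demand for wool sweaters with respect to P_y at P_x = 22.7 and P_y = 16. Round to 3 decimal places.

0.468

At P_x = 22.7 and P_y = 16: Q_x = 1862.58.
∂Q_x/∂P_y = 2.4P_x = 2.4(22.7) = 54.4800.
ε = (∂Q_x/∂P_y)(P_y/Q_x) = 54.4800 × (16/1862.58) ≈ 0.468.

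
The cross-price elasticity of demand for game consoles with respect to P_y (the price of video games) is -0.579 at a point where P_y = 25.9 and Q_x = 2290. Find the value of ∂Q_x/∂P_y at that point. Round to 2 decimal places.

-51.19

ε = (∂Q_x/∂P_y)·(P_y/Q_x) ⇒ ∂Q_x/∂P_y = ε·Q_x/P_y = -0.579 × 2290/25.9 ≈ -51.19.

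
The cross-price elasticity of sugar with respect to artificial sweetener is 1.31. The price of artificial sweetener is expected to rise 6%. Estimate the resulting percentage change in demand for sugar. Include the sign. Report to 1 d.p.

%ΔQ ≈ ε × %ΔP of artificial sweetener = 1.31 × (6%) = 7.9%.

7.9%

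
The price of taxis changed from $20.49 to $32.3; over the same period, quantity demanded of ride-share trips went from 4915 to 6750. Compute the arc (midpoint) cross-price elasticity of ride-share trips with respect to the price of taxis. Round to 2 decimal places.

0.70

ΔQ_A = 6750 − 4915 = 1835; ΔP_B = 32.3 − 20.49 = 11.81.
Midpoints: Q̄_A = 5832.5, P̄_B = 26.39.
ε = (ΔQ_A/Q̄_A)/(ΔP_B/P̄_B) = (1835/5832.5)/(11.81/26.39) ≈ 0.70.
ε > 0: ride-share trips and taxis are substitutes.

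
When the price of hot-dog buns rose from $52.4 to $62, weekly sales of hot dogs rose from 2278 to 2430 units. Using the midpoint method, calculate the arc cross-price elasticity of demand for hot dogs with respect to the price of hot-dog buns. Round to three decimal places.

0.385

ΔQ_A = 2430 − 2278 = 152; ΔP_B = 62 − 52.4 = 9.6.
Midpoints: Q̄_A = 2354.0, P̄_B = 57.20.
ε = (ΔQ_A/Q̄_A)/(ΔP_B/P̄_B) = (152/2354.0)/(9.6/57.20) ≈ 0.385.
ε > 0: hot dogs and hot-dog buns are substitutes.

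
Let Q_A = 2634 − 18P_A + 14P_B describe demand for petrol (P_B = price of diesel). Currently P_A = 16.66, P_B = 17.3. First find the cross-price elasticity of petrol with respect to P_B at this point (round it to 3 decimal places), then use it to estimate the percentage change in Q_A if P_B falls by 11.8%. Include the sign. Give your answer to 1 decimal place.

At P_A = 16.66, P_B = 17.3: Q_A = 2576.32.
∂Q_A/∂P_B = 14.
ε = (∂Q_A/∂P_B)(P_B/Q_A) = 14.0000 × 17.3/2576.32 ≈ 0.094.
%ΔQ_A ≈ ε × %ΔP_B = 0.094 × (-11.8%) = -1.1%.

-1.1%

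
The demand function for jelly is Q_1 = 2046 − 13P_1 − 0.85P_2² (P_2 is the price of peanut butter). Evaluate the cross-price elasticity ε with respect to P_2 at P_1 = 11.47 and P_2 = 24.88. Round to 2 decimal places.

-0.77

At P_1 = 11.47 and P_2 = 24.88: Q_1 = 1370.728.
∂Q_1/∂P_2 = -1.7P_2 = -1.7(24.88) = -42.2960.
ε = (∂Q_1/∂P_2)(P_2/Q_1) = -42.2960 × (24.88/1370.728) ≈ -0.77.
ε < 0: complements.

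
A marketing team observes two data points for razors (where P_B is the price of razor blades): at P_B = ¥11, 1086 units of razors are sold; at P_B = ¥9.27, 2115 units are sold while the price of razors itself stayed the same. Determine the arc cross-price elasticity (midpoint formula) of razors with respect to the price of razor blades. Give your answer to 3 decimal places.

ΔQ_A = 2115 − 1086 = 1029; ΔP_B = 9.27 − 11 = -1.73.
Midpoints: Q̄_A = 1600.5, P̄_B = 10.13.
ε = (ΔQ_A/Q̄_A)/(ΔP_B/P̄_B) = (1029/1600.5)/(-1.73/10.13) ≈ -3.766.

-3.766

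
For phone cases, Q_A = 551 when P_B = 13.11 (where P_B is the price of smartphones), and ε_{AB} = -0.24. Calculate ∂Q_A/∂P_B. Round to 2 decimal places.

-10.09

ε = (∂Q_A/∂P_B)·(P_B/Q_A) ⇒ ∂Q_A/∂P_B = ε·Q_A/P_B = -0.24 × 551/13.11 ≈ -10.09.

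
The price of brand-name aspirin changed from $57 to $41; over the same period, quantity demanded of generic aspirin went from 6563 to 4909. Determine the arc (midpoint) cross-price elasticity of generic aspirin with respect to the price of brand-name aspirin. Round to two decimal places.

0.88

ΔQ_A = 4909 − 6563 = -1654; ΔP_B = 41 − 57 = -16.
Midpoints: Q̄_A = 5736.0, P̄_B = 49.00.
ε = (ΔQ_A/Q̄_A)/(ΔP_B/P̄_B) = (-1654/5736.0)/(-16/49.00) ≈ 0.88.
ε > 0: generic aspirin and brand-name aspirin are substitutes.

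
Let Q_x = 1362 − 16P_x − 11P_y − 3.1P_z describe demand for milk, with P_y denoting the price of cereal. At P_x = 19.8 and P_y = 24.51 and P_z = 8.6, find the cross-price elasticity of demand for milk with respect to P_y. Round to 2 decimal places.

-0.36

At P_x = 19.8 and P_y = 24.51 and P_z = 8.6: Q_x = 748.93.
∂Q_x/∂P_y = -11.
ε = (∂Q_x/∂P_y)(P_y/Q_x) = -11 × (24.51/748.93) ≈ -0.36.
Since ε < 0, milk and cereal are complements.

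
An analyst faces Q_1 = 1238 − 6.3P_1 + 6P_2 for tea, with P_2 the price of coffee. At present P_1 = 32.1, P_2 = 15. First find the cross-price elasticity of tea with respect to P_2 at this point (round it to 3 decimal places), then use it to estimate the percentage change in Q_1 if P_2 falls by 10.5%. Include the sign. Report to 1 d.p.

-0.8%

At P_1 = 32.1, P_2 = 15: Q_1 = 1125.77.
∂Q_1/∂P_2 = 6.
ε = (∂Q_1/∂P_2)(P_2/Q_1) = 6.0000 × 15/1125.77 ≈ 0.080.
%ΔQ_1 ≈ ε × %ΔP_2 = 0.080 × (-10.5%) = -0.8%.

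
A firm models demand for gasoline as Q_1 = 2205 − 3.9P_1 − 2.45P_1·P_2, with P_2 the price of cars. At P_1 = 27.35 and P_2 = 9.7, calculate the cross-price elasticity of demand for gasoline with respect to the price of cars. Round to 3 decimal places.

At P_1 = 27.35 and P_2 = 9.7: Q_1 = 1448.362.
∂Q_1/∂P_2 = -2.45P_1 = -2.45(27.35) = -67.0075.
ε = (∂Q_1/∂P_2)(P_2/Q_1) = -67.0075 × (9.7/1448.362) ≈ -0.449.
ε < 0: complements.

-0.449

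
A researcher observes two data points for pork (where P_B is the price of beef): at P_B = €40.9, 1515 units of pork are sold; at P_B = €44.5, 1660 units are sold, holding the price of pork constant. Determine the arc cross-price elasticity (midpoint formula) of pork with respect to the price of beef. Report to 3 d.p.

ΔQ_A = 1660 − 1515 = 145; ΔP_B = 44.5 − 40.9 = 3.6.
Midpoints: Q̄_A = 1587.5, P̄_B = 42.70.
ε = (ΔQ_A/Q̄_A)/(ΔP_B/P̄_B) = (145/1587.5)/(3.6/42.70) ≈ 1.083.
ε > 0: pork and beef are substitutes.

1.083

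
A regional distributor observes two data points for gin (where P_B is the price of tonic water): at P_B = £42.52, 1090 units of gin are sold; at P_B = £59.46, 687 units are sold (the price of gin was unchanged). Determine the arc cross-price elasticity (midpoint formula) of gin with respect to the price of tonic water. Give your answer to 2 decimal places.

ΔQ_A = 687 − 1090 = -403; ΔP_B = 59.46 − 42.52 = 16.94.
Midpoints: Q̄_A = 888.5, P̄_B = 50.99.
ε = (ΔQ_A/Q̄_A)/(ΔP_B/P̄_B) = (-403/888.5)/(16.94/50.99) ≈ -1.37.

-1.37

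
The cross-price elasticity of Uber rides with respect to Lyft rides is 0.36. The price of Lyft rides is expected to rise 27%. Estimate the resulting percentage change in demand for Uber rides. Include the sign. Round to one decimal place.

%ΔQ ≈ ε × %ΔP of Lyft rides = 0.36 × (27%) = 9.7%.

9.7%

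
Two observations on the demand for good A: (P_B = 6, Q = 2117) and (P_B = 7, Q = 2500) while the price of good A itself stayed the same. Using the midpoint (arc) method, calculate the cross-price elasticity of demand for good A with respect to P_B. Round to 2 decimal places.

ΔQ_A = 2500 − 2117 = 383; ΔP_B = 7 − 6 = 1.
Midpoints: Q̄_A = 2308.5, P̄_B = 6.50.
ε = (ΔQ_A/Q̄_A)/(ΔP_B/P̄_B) = (383/2308.5)/(1/6.50) ≈ 1.08.
ε > 0: good A and good B are substitutes.

1.08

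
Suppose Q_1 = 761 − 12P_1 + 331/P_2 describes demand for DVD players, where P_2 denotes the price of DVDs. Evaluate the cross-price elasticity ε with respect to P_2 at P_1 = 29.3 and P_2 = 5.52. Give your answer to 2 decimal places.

At P_1 = 29.3 and P_2 = 5.52: Q_1 = 469.364.
∂Q_1/∂P_2 = −331/P_2² = -10.8630.
ε = (∂Q_1/∂P_2)(P_2/Q_1) = -10.8630 × (5.52/469.364) ≈ -0.13.
ε < 0: complements.

-0.13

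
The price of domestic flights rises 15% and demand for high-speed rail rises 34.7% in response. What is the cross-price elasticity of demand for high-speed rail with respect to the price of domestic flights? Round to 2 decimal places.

2.31

ε = (%ΔQ of high-speed rail) / (%ΔP of domestic flights) = (34.7%) / (15%) ≈ 2.31.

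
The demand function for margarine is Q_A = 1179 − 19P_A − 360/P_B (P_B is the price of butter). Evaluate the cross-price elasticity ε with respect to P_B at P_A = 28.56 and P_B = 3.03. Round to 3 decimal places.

At P_A = 28.56 and P_B = 3.03: Q_A = 517.548.
∂Q_A/∂P_B = 360/P_B² = 39.2118.
ε = (∂Q_A/∂P_B)(P_B/Q_A) = 39.2118 × (3.03/517.548) ≈ 0.230.

0.230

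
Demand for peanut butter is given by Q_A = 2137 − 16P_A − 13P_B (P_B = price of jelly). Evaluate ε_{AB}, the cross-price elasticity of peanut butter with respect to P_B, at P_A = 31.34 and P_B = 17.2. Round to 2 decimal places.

At P_A = 31.34 and P_B = 17.2: Q_A = 1411.96.
∂Q_A/∂P_B = -13.
ε = (∂Q_A/∂P_B)(P_B/Q_A) = -13 × (17.2/1411.96) ≈ -0.16.
Since ε < 0, peanut butter and jelly are complements.

-0.16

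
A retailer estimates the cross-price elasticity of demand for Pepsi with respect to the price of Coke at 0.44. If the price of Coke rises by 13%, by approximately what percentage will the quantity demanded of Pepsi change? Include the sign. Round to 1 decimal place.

5.7%

%ΔQ ≈ ε × %ΔP of Coke = 0.44 × (13%) = 5.7%.
Demand for Pepsi rises by about 5.7%.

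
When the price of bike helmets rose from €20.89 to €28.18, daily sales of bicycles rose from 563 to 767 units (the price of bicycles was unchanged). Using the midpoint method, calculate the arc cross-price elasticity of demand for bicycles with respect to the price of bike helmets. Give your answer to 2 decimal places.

ΔQ_A = 767 − 563 = 204; ΔP_B = 28.18 − 20.89 = 7.29.
Midpoints: Q̄_A = 665.0, P̄_B = 24.54.
ε = (ΔQ_A/Q̄_A)/(ΔP_B/P̄_B) = (204/665.0)/(7.29/24.54) ≈ 1.03.
ε > 0: bicycles and bike helmets are substitutes.

1.03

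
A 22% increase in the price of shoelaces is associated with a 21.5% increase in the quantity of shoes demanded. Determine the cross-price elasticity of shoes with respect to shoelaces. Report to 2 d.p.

ε = (%ΔQ of shoes) / (%ΔP of shoelaces) = (21.5%) / (22%) ≈ 0.98.
Positive cross-price elasticity: substitutes.

0.98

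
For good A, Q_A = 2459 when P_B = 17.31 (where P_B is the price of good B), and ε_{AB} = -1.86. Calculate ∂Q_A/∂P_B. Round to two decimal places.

ε = (∂Q_A/∂P_B)·(P_B/Q_A) ⇒ ∂Q_A/∂P_B = ε·Q_A/P_B = -1.86 × 2459/17.31 ≈ -264.23.

-264.23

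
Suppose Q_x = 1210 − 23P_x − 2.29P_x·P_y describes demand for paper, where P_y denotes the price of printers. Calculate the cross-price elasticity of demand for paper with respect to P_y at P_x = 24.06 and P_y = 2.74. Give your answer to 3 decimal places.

-0.299

At P_x = 24.06 and P_y = 2.74: Q_x = 505.653.
∂Q_x/∂P_y = -2.29P_x = -2.29(24.06) = -55.0974.
ε = (∂Q_x/∂P_y)(P_y/Q_x) = -55.0974 × (2.74/505.653) ≈ -0.299.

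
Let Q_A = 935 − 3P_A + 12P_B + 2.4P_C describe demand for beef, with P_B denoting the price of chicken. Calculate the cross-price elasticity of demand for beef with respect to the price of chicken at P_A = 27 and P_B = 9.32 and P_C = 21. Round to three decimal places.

0.110

At P_A = 27 and P_B = 9.32 and P_C = 21: Q_A = 1016.24.
∂Q_A/∂P_B = 12.
ε = (∂Q_A/∂P_B)(P_B/Q_A) = 12 × (9.32/1016.24) ≈ 0.110.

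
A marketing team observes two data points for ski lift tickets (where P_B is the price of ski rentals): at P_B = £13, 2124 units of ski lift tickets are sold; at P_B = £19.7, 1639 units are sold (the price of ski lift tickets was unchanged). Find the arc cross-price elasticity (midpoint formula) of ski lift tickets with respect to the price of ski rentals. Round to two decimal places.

ΔQ_A = 1639 − 2124 = -485; ΔP_B = 19.7 − 13 = 6.7.
Midpoints: Q̄_A = 1881.5, P̄_B = 16.35.
ε = (ΔQ_A/Q̄_A)/(ΔP_B/P̄_B) = (-485/1881.5)/(6.7/16.35) ≈ -0.63.
ε < 0: ski lift tickets and ski rentals are complements.

-0.63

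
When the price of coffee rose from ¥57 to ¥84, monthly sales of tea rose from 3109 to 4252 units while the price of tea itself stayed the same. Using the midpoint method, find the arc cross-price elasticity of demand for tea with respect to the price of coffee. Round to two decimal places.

ΔQ_A = 4252 − 3109 = 1143; ΔP_B = 84 − 57 = 27.
Midpoints: Q̄_A = 3680.5, P̄_B = 70.50.
ε = (ΔQ_A/Q̄_A)/(ΔP_B/P̄_B) = (1143/3680.5)/(27/70.50) ≈ 0.81.

0.81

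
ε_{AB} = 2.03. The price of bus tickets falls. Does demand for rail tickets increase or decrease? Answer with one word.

ε > 0 and the price of bus tickets falls, so the quantity of rail tickets moves in the same direction: it decreases.

decrease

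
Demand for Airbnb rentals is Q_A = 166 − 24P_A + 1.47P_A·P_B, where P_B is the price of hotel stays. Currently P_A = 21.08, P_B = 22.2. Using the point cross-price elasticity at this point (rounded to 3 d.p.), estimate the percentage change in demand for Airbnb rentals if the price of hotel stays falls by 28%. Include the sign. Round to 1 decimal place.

At P_A = 21.08, P_B = 22.2: Q_A = 348.005.
∂Q_A/∂P_B = 1.47P_A = 30.9876.
ε = (∂Q_A/∂P_B)(P_B/Q_A) = 30.9876 × 22.2/348.005 ≈ 1.977.
%ΔQ_A ≈ ε × %ΔP_B = 1.977 × (-28%) = -55.4%.

-55.4%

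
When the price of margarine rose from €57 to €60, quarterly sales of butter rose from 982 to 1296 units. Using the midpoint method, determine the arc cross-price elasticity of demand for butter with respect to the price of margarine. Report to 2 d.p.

ΔQ_A = 1296 − 982 = 314; ΔP_B = 60 − 57 = 3.
Midpoints: Q̄_A = 1139.0, P̄_B = 58.50.
ε = (ΔQ_A/Q̄_A)/(ΔP_B/P̄_B) = (314/1139.0)/(3/58.50) ≈ 5.38.

5.38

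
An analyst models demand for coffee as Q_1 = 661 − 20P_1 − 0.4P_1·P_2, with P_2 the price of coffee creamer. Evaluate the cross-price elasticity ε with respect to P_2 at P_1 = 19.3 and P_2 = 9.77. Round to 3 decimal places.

-0.378

At P_1 = 19.3 and P_2 = 9.77: Q_1 = 199.576.
∂Q_1/∂P_2 = -0.4P_1 = -0.4(19.3) = -7.7200.
ε = (∂Q_1/∂P_2)(P_2/Q_1) = -7.7200 × (9.77/199.576) ≈ -0.378.
ε < 0: complements.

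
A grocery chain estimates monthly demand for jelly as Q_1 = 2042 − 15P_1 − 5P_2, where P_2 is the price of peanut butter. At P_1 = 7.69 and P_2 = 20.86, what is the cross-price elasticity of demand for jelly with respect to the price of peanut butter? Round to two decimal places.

-0.06

At P_1 = 7.69 and P_2 = 20.86: Q_1 = 1822.35.
∂Q_1/∂P_2 = -5.
ε = (∂Q_1/∂P_2)(P_2/Q_1) = -5 × (20.86/1822.35) ≈ -0.06.
Since ε < 0, jelly and peanut butter are complements.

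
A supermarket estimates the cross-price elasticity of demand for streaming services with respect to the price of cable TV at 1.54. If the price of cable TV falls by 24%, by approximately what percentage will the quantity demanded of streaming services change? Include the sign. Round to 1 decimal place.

%ΔQ ≈ ε × %ΔP of cable TV = 1.54 × (-24%) = -37.0%.

-37.0%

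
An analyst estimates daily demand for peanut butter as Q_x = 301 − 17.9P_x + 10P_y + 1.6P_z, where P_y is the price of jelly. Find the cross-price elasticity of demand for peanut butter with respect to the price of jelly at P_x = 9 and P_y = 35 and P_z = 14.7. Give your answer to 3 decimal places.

At P_x = 9 and P_y = 35 and P_z = 14.7: Q_x = 513.42.
∂Q_x/∂P_y = 10.
ε = (∂Q_x/∂P_y)(P_y/Q_x) = 10 × (35/513.42) ≈ 0.682.
Since ε > 0, peanut butter and jelly are substitutes.

0.682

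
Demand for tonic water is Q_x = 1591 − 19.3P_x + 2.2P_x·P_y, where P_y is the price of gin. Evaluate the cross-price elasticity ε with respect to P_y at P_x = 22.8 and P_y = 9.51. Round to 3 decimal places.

At P_x = 22.8 and P_y = 9.51: Q_x = 1627.982.
∂Q_x/∂P_y = 2.2P_x = 2.2(22.8) = 50.1600.
ε = (∂Q_x/∂P_y)(P_y/Q_x) = 50.1600 × (9.51/1627.982) ≈ 0.293.

0.293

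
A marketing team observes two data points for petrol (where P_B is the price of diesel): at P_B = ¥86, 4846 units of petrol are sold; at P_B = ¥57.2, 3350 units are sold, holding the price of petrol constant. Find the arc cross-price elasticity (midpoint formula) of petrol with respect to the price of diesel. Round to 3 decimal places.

0.908

ΔQ_A = 3350 − 4846 = -1496; ΔP_B = 57.2 − 86 = -28.8.
Midpoints: Q̄_A = 4098.0, P̄_B = 71.60.
ε = (ΔQ_A/Q̄_A)/(ΔP_B/P̄_B) = (-1496/4098.0)/(-28.8/71.60) ≈ 0.908.
ε > 0: petrol and diesel are substitutes.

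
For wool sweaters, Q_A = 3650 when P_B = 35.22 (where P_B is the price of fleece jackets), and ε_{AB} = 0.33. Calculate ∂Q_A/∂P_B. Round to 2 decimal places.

34.20

ε = (∂Q_A/∂P_B)·(P_B/Q_A) ⇒ ∂Q_A/∂P_B = ε·Q_A/P_B = 0.33 × 3650/35.22 ≈ 34.20.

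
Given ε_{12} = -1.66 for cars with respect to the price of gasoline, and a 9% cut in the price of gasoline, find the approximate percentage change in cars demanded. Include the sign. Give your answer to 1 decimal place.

%ΔQ ≈ ε × %ΔP of gasoline = -1.66 × (-9%) = 14.9%.

14.9%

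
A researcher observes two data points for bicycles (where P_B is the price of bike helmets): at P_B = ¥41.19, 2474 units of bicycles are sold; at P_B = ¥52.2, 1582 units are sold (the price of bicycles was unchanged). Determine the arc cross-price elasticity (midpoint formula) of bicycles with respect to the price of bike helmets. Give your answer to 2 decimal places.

-1.87

ΔQ_A = 1582 − 2474 = -892; ΔP_B = 52.2 − 41.19 = 11.01.
Midpoints: Q̄_A = 2028.0, P̄_B = 46.70.
ε = (ΔQ_A/Q̄_A)/(ΔP_B/P̄_B) = (-892/2028.0)/(11.01/46.70) ≈ -1.87.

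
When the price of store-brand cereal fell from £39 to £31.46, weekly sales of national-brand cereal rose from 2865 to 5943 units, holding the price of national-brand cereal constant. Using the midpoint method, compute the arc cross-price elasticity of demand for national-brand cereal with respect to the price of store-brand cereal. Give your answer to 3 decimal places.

ΔQ_A = 5943 − 2865 = 3078; ΔP_B = 31.46 − 39 = -7.54.
Midpoints: Q̄_A = 4404.0, P̄_B = 35.23.
ε = (ΔQ_A/Q̄_A)/(ΔP_B/P̄_B) = (3078/4404.0)/(-7.54/35.23) ≈ -3.266.

-3.266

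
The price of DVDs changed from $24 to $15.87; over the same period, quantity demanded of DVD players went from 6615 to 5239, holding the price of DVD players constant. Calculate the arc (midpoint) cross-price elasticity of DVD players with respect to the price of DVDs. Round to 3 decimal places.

0.569

ΔQ_A = 5239 − 6615 = -1376; ΔP_B = 15.87 − 24 = -8.13.
Midpoints: Q̄_A = 5927.0, P̄_B = 19.93.
ε = (ΔQ_A/Q̄_A)/(ΔP_B/P̄_B) = (-1376/5927.0)/(-8.13/19.93) ≈ 0.569.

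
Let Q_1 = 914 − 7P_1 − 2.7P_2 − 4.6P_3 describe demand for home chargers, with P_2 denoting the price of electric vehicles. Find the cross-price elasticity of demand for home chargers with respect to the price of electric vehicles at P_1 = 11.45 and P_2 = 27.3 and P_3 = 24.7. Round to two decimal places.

At P_1 = 11.45 and P_2 = 27.3 and P_3 = 24.7: Q_1 = 646.52.
∂Q_1/∂P_2 = -2.7.
ε = (∂Q_1/∂P_2)(P_2/Q_1) = -2.7 × (27.3/646.52) ≈ -0.11.

-0.11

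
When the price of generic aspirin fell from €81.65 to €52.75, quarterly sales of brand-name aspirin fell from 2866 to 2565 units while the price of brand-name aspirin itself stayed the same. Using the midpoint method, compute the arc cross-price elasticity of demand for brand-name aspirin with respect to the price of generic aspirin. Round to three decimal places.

0.258

ΔQ_A = 2565 − 2866 = -301; ΔP_B = 52.75 − 81.65 = -28.9.
Midpoints: Q̄_A = 2715.5, P̄_B = 67.20.
ε = (ΔQ_A/Q̄_A)/(ΔP_B/P̄_B) = (-301/2715.5)/(-28.9/67.20) ≈ 0.258.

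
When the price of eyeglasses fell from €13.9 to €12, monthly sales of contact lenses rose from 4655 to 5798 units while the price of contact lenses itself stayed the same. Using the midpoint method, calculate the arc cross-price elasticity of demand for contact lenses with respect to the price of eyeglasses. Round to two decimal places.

ΔQ_A = 5798 − 4655 = 1143; ΔP_B = 12 − 13.9 = -1.9.
Midpoints: Q̄_A = 5226.5, P̄_B = 12.95.
ε = (ΔQ_A/Q̄_A)/(ΔP_B/P̄_B) = (1143/5226.5)/(-1.9/12.95) ≈ -1.49.

-1.49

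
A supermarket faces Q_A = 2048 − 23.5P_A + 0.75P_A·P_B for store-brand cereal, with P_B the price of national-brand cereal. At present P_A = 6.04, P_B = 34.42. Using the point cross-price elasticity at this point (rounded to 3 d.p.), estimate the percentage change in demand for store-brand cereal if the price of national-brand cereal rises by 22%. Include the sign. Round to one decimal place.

At P_A = 6.04, P_B = 34.42: Q_A = 2061.983.
∂Q_A/∂P_B = 0.75P_A = 4.5300.
ε = (∂Q_A/∂P_B)(P_B/Q_A) = 4.5300 × 34.42/2061.983 ≈ 0.076.
%ΔQ_A ≈ ε × %ΔP_B = 0.076 × (22%) = 1.7%.

1.7%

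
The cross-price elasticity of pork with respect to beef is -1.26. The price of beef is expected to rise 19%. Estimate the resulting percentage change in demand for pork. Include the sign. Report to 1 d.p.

-23.9%

%ΔQ ≈ ε × %ΔP of beef = -1.26 × (19%) = -23.9%.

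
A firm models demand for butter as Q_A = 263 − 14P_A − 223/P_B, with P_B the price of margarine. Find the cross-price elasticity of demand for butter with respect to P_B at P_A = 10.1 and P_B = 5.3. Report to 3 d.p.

At P_A = 10.1 and P_B = 5.3: Q_A = 79.525.
∂Q_A/∂P_B = 223/P_B² = 7.9388.
ε = (∂Q_A/∂P_B)(P_B/Q_A) = 7.9388 × (5.3/79.525) ≈ 0.529.
ε > 0: substitutes.

0.529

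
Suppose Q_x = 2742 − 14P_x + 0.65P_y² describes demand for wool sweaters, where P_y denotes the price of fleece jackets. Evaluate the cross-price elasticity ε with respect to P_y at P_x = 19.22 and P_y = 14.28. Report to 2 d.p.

At P_x = 19.22 and P_y = 14.28: Q_x = 2605.467.
∂Q_x/∂P_y = 1.3P_y = 1.3(14.28) = 18.5640.
ε = (∂Q_x/∂P_y)(P_y/Q_x) = 18.5640 × (14.28/2605.467) ≈ 0.10.

0.10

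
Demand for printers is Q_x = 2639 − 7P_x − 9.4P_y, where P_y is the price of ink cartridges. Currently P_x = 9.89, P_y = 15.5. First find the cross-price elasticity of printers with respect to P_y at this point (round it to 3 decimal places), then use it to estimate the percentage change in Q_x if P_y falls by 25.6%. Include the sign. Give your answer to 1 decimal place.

At P_x = 9.89, P_y = 15.5: Q_x = 2424.07.
∂Q_x/∂P_y = -9.4.
ε = (∂Q_x/∂P_y)(P_y/Q_x) = -9.4000 × 15.5/2424.07 ≈ -0.060.
%ΔQ_x ≈ ε × %ΔP_y = -0.060 × (-25.6%) = 1.5%.

1.5%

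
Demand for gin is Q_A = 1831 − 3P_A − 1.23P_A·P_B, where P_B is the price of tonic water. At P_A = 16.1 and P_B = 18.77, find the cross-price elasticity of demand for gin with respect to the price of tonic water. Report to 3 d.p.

At P_A = 16.1 and P_B = 18.77: Q_A = 1410.998.
∂Q_A/∂P_B = -1.23P_A = -1.23(16.1) = -19.8030.
ε = (∂Q_A/∂P_B)(P_B/Q_A) = -19.8030 × (18.77/1410.998) ≈ -0.263.
ε < 0: complements.

-0.263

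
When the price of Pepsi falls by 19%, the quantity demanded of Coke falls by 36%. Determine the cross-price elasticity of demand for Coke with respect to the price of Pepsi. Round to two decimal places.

1.89

ε = (%ΔQ of Coke) / (%ΔP of Pepsi) = (-36%) / (-19%) ≈ 1.89.
Positive cross-price elasticity: substitutes.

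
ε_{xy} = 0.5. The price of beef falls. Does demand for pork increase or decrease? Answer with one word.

decrease

ε > 0 and the price of beef falls, so the quantity of pork moves in the same direction: it decreases.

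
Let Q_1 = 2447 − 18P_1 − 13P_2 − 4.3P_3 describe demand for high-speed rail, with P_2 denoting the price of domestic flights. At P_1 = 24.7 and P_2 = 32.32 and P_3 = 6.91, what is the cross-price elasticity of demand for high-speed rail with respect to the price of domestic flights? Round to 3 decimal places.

-0.271

At P_1 = 24.7 and P_2 = 32.32 and P_3 = 6.91: Q_1 = 1552.527.
∂Q_1/∂P_2 = -13.
ε = (∂Q_1/∂P_2)(P_2/Q_1) = -13 × (32.32/1552.527) ≈ -0.271.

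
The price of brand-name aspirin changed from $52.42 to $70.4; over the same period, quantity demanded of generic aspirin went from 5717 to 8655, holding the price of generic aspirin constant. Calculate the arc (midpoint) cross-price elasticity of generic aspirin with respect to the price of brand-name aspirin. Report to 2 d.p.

1.40

ΔQ_A = 8655 − 5717 = 2938; ΔP_B = 70.4 − 52.42 = 17.98.
Midpoints: Q̄_A = 7186.0, P̄_B = 61.41.
ε = (ΔQ_A/Q̄_A)/(ΔP_B/P̄_B) = (2938/7186.0)/(17.98/61.41) ≈ 1.40.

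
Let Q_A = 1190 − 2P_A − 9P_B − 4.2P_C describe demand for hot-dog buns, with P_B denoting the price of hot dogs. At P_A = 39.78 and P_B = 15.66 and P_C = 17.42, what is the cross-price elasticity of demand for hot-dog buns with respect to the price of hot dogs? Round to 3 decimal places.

At P_A = 39.78 and P_B = 15.66 and P_C = 17.42: Q_A = 896.336.
∂Q_A/∂P_B = -9.
ε = (∂Q_A/∂P_B)(P_B/Q_A) = -9 × (15.66/896.336) ≈ -0.157.
Since ε < 0, hot-dog buns and hot dogs are complements.

-0.157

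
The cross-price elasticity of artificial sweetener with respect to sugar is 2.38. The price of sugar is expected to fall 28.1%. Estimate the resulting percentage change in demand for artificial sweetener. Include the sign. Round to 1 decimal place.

-66.9%

%ΔQ ≈ ε × %ΔP of sugar = 2.38 × (-28.1%) = -66.9%.
Demand for artificial sweetener falls by about 66.9%.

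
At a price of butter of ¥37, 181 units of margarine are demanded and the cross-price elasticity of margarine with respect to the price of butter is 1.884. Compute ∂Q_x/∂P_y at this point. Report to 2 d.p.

ε = (∂Q_x/∂P_y)·(P_y/Q_x) ⇒ ∂Q_x/∂P_y = ε·Q_x/P_y = 1.884 × 181/37 ≈ 9.22.

9.22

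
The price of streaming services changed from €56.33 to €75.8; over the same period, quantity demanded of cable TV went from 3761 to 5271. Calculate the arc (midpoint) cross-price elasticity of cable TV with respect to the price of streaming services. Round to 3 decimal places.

ΔQ_A = 5271 − 3761 = 1510; ΔP_B = 75.8 − 56.33 = 19.47.
Midpoints: Q̄_A = 4516.0, P̄_B = 66.06.
ε = (ΔQ_A/Q̄_A)/(ΔP_B/P̄_B) = (1510/4516.0)/(19.47/66.06) ≈ 1.135.

1.135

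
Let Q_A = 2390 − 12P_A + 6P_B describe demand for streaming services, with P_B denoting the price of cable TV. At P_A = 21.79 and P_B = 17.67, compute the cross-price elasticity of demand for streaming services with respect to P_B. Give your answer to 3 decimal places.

0.047

At P_A = 21.79 and P_B = 17.67: Q_A = 2234.54.
∂Q_A/∂P_B = 6.
ε = (∂Q_A/∂P_B)(P_B/Q_A) = 6 × (17.67/2234.54) ≈ 0.047.
Since ε > 0, streaming services and cable TV are substitutes.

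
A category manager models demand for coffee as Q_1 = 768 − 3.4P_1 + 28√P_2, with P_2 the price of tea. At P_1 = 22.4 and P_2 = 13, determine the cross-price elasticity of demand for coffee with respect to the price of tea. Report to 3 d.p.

At P_1 = 22.4 and P_2 = 13: Q_1 = 792.795.
∂Q_1/∂P_2 = 28/(2√P_2) = 28/(2√13) = 3.8829.
ε = (∂Q_1/∂P_2)(P_2/Q_1) = 3.8829 × (13/792.795) ≈ 0.064.
ε > 0: substitutes.

0.064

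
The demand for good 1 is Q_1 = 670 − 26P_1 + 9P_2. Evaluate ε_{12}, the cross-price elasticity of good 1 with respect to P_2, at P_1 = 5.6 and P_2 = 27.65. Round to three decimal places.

At P_1 = 5.6 and P_2 = 27.65: Q_1 = 773.25.
∂Q_1/∂P_2 = 9.
ε = (∂Q_1/∂P_2)(P_2/Q_1) = 9 × (27.65/773.25) ≈ 0.322.

0.322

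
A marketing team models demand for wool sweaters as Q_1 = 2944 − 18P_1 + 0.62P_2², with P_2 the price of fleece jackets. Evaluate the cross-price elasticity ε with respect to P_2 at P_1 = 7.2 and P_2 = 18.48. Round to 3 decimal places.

At P_1 = 7.2 and P_2 = 18.48: Q_1 = 3026.136.
∂Q_1/∂P_2 = 1.24P_2 = 1.24(18.48) = 22.9152.
ε = (∂Q_1/∂P_2)(P_2/Q_1) = 22.9152 × (18.48/3026.136) ≈ 0.140.
ε > 0: substitutes.

0.140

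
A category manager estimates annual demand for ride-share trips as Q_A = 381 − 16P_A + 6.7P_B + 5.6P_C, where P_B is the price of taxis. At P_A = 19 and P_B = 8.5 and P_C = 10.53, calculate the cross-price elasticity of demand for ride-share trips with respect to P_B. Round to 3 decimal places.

0.295

At P_A = 19 and P_B = 8.5 and P_C = 10.53: Q_A = 192.918.
∂Q_A/∂P_B = 6.7.
ε = (∂Q_A/∂P_B)(P_B/Q_A) = 6.7 × (8.5/192.918) ≈ 0.295.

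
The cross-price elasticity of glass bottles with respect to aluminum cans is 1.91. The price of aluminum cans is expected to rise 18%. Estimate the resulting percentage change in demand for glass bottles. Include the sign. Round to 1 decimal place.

34.4%

%ΔQ ≈ ε × %ΔP of aluminum cans = 1.91 × (18%) = 34.4%.
Demand for glass bottles rises by about 34.4%.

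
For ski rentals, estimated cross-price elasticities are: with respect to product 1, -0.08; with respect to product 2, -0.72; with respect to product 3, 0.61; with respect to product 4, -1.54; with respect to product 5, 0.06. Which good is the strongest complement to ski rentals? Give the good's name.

product 4

Complements have ε < 0. The most negative value is -1.54 (product 4).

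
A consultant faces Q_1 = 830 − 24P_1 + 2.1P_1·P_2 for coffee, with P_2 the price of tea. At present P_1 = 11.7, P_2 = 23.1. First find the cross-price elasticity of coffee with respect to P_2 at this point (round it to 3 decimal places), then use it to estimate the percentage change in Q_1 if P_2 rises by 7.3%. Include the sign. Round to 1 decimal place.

3.7%

At P_1 = 11.7, P_2 = 23.1: Q_1 = 1116.767.
∂Q_1/∂P_2 = 2.1P_1 = 24.5700.
ε = (∂Q_1/∂P_2)(P_2/Q_1) = 24.5700 × 23.1/1116.767 ≈ 0.508.
%ΔQ_1 ≈ ε × %ΔP_2 = 0.508 × (7.3%) = 3.7%.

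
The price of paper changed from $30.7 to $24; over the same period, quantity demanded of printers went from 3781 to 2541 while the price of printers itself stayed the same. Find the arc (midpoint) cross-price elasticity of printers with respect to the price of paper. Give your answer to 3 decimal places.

ΔQ_A = 2541 − 3781 = -1240; ΔP_B = 24 − 30.7 = -6.7.
Midpoints: Q̄_A = 3161.0, P̄_B = 27.35.
ε = (ΔQ_A/Q̄_A)/(ΔP_B/P̄_B) = (-1240/3161.0)/(-6.7/27.35) ≈ 1.601.

1.601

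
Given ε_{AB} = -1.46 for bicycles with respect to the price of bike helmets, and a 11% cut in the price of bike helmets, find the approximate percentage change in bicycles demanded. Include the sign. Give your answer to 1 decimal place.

%ΔQ ≈ ε × %ΔP of bike helmets = -1.46 × (-11%) = 16.1%.

16.1%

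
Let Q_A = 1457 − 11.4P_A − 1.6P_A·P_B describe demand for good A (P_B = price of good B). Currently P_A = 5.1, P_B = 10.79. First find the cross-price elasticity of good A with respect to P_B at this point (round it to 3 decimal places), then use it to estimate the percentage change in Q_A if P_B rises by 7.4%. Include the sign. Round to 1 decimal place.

-0.5%

At P_A = 5.1, P_B = 10.79: Q_A = 1310.814.
∂Q_A/∂P_B = -1.6P_A = -8.1600.
ε = (∂Q_A/∂P_B)(P_B/Q_A) = -8.1600 × 10.79/1310.814 ≈ -0.067.
%ΔQ_A ≈ ε × %ΔP_B = -0.067 × (7.4%) = -0.5%.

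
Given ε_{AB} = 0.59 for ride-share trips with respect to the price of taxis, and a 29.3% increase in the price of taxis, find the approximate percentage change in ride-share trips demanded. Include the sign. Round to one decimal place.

17.3%

%ΔQ ≈ ε × %ΔP of taxis = 0.59 × (29.3%) = 17.3%.
Demand for ride-share trips rises by about 17.3%.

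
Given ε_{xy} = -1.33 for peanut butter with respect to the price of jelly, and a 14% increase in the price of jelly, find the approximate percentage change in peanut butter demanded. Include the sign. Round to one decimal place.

%ΔQ ≈ ε × %ΔP of jelly = -1.33 × (14%) = -18.6%.
Demand for peanut butter falls by about 18.6%.

-18.6%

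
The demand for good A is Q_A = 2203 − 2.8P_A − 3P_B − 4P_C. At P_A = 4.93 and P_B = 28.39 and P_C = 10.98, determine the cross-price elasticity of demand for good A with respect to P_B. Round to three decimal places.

-0.041

At P_A = 4.93 and P_B = 28.39 and P_C = 10.98: Q_A = 2060.106.
∂Q_A/∂P_B = -3.
ε = (∂Q_A/∂P_B)(P_B/Q_A) = -3 × (28.39/2060.106) ≈ -0.041.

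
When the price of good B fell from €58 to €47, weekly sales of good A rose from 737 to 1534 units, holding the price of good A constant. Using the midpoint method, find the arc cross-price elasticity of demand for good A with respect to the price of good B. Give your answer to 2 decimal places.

-3.35

ΔQ_A = 1534 − 737 = 797; ΔP_B = 47 − 58 = -11.
Midpoints: Q̄_A = 1135.5, P̄_B = 52.50.
ε = (ΔQ_A/Q̄_A)/(ΔP_B/P̄_B) = (797/1135.5)/(-11/52.50) ≈ -3.35.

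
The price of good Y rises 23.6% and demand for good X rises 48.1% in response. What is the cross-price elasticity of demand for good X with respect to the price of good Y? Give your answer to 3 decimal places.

ε = (%ΔQ of good X) / (%ΔP of good Y) = (48.1%) / (23.6%) ≈ 2.038.
Positive cross-price elasticity: substitutes.

2.038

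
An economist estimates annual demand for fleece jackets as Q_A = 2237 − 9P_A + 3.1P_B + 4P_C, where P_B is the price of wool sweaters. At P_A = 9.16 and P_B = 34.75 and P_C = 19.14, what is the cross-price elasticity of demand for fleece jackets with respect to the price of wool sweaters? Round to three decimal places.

0.046

At P_A = 9.16 and P_B = 34.75 and P_C = 19.14: Q_A = 2338.845.
∂Q_A/∂P_B = 3.1.
ε = (∂Q_A/∂P_B)(P_B/Q_A) = 3.1 × (34.75/2338.845) ≈ 0.046.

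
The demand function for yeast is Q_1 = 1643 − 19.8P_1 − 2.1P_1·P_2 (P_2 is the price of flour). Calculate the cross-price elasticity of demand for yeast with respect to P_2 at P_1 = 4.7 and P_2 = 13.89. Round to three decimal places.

-0.097

At P_1 = 4.7 and P_2 = 13.89: Q_1 = 1412.846.
∂Q_1/∂P_2 = -2.1P_1 = -2.1(4.7) = -9.8700.
ε = (∂Q_1/∂P_2)(P_2/Q_1) = -9.8700 × (13.89/1412.846) ≈ -0.097.
ε < 0: complements.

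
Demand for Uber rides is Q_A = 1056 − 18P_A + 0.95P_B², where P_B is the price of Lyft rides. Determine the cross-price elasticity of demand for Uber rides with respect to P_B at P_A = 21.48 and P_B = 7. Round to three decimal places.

At P_A = 21.48 and P_B = 7: Q_A = 715.91.
∂Q_A/∂P_B = 1.9P_B = 1.9(7) = 13.3000.
ε = (∂Q_A/∂P_B)(P_B/Q_A) = 13.3000 × (7/715.91) ≈ 0.130.
ε > 0: substitutes.

0.130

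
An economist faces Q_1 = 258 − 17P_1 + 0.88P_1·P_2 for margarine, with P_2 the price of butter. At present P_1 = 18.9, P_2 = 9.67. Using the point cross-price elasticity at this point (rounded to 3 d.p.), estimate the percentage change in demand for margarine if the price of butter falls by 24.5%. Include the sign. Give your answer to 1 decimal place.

-40.4%

At P_1 = 18.9, P_2 = 9.67: Q_1 = 97.531.
∂Q_1/∂P_2 = 0.88P_1 = 16.6320.
ε = (∂Q_1/∂P_2)(P_2/Q_1) = 16.6320 × 9.67/97.531 ≈ 1.649.
%ΔQ_1 ≈ ε × %ΔP_2 = 1.649 × (-24.5%) = -40.4%.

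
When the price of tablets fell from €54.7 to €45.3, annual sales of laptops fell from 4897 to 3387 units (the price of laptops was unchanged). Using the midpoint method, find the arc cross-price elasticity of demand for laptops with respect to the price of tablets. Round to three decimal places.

1.939

ΔQ_A = 3387 − 4897 = -1510; ΔP_B = 45.3 − 54.7 = -9.4.
Midpoints: Q̄_A = 4142.0, P̄_B = 50.00.
ε = (ΔQ_A/Q̄_A)/(ΔP_B/P̄_B) = (-1510/4142.0)/(-9.4/50.00) ≈ 1.939.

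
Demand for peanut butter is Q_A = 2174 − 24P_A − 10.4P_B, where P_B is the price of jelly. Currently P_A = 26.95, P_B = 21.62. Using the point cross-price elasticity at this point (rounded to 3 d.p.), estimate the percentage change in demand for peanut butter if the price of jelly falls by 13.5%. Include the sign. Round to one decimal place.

At P_A = 26.95, P_B = 21.62: Q_A = 1302.352.
∂Q_A/∂P_B = -10.4.
ε = (∂Q_A/∂P_B)(P_B/Q_A) = -10.4000 × 21.62/1302.352 ≈ -0.173.
%ΔQ_A ≈ ε × %ΔP_B = -0.173 × (-13.5%) = 2.3%.

2.3%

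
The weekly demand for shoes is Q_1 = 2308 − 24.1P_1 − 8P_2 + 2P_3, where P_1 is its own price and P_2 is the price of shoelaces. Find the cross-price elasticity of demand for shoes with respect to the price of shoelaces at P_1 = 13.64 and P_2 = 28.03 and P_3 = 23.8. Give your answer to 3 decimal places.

At P_1 = 13.64 and P_2 = 28.03 and P_3 = 23.8: Q_1 = 1802.636.
∂Q_1/∂P_2 = -8.
ε = (∂Q_1/∂P_2)(P_2/Q_1) = -8 × (28.03/1802.636) ≈ -0.124.
Since ε < 0, shoes and shoelaces are complements.

-0.124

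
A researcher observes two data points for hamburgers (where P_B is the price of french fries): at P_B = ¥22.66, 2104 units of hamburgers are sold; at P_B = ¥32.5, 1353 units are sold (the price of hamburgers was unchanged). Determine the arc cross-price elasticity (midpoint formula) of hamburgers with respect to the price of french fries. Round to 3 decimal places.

ΔQ_A = 1353 − 2104 = -751; ΔP_B = 32.5 − 22.66 = 9.84.
Midpoints: Q̄_A = 1728.5, P̄_B = 27.58.
ε = (ΔQ_A/Q̄_A)/(ΔP_B/P̄_B) = (-751/1728.5)/(9.84/27.58) ≈ -1.218.
ε < 0: hamburgers and french fries are complements.

-1.218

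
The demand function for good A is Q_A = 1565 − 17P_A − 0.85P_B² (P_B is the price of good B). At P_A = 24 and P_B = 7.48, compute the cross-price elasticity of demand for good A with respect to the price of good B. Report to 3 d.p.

At P_A = 24 and P_B = 7.48: Q_A = 1109.442.
∂Q_A/∂P_B = -1.7P_B = -1.7(7.48) = -12.7160.
ε = (∂Q_A/∂P_B)(P_B/Q_A) = -12.7160 × (7.48/1109.442) ≈ -0.086.

-0.086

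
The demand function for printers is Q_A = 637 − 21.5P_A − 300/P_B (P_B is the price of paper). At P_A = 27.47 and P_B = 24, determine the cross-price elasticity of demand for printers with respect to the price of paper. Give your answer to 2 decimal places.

0.37

At P_A = 27.47 and P_B = 24: Q_A = 33.895.
∂Q_A/∂P_B = 300/P_B² = 0.5208.
ε = (∂Q_A/∂P_B)(P_B/Q_A) = 0.5208 × (24/33.895) ≈ 0.37.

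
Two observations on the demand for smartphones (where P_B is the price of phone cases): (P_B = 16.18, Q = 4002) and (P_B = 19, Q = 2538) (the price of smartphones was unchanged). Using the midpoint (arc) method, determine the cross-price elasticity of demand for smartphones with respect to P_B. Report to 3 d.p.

ΔQ_A = 2538 − 4002 = -1464; ΔP_B = 19 − 16.18 = 2.82.
Midpoints: Q̄_A = 3270.0, P̄_B = 17.59.
ε = (ΔQ_A/Q̄_A)/(ΔP_B/P̄_B) = (-1464/3270.0)/(2.82/17.59) ≈ -2.793.
ε < 0: smartphones and phone cases are complements.

-2.793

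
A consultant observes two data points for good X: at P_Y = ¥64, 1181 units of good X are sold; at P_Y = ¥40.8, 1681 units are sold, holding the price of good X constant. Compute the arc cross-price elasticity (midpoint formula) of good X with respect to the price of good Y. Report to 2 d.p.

ΔQ_X = 1681 − 1181 = 500; ΔP_Y = 40.8 − 64 = -23.2.
Midpoints: Q̄_X = 1431.0, P̄_Y = 52.40.
ε = (ΔQ_X/Q̄_X)/(ΔP_Y/P̄_Y) = (500/1431.0)/(-23.2/52.40) ≈ -0.79.
ε < 0: good X and good Y are complements.

-0.79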